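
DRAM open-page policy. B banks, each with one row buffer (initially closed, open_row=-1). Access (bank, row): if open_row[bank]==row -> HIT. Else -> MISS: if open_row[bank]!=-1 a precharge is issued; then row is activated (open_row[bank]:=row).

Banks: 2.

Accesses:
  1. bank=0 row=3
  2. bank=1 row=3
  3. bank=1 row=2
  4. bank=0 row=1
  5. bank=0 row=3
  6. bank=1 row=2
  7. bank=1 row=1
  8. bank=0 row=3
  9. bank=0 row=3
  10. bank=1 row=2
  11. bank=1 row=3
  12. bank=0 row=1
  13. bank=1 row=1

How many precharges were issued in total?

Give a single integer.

Acc 1: bank0 row3 -> MISS (open row3); precharges=0
Acc 2: bank1 row3 -> MISS (open row3); precharges=0
Acc 3: bank1 row2 -> MISS (open row2); precharges=1
Acc 4: bank0 row1 -> MISS (open row1); precharges=2
Acc 5: bank0 row3 -> MISS (open row3); precharges=3
Acc 6: bank1 row2 -> HIT
Acc 7: bank1 row1 -> MISS (open row1); precharges=4
Acc 8: bank0 row3 -> HIT
Acc 9: bank0 row3 -> HIT
Acc 10: bank1 row2 -> MISS (open row2); precharges=5
Acc 11: bank1 row3 -> MISS (open row3); precharges=6
Acc 12: bank0 row1 -> MISS (open row1); precharges=7
Acc 13: bank1 row1 -> MISS (open row1); precharges=8

Answer: 8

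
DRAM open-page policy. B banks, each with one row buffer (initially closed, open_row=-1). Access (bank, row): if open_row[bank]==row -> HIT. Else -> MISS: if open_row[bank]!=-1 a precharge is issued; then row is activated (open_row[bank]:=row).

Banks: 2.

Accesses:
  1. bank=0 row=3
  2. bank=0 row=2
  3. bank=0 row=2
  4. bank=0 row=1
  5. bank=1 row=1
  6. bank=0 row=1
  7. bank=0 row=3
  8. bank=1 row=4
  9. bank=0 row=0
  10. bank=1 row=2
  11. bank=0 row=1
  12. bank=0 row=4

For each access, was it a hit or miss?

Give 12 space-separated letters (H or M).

Acc 1: bank0 row3 -> MISS (open row3); precharges=0
Acc 2: bank0 row2 -> MISS (open row2); precharges=1
Acc 3: bank0 row2 -> HIT
Acc 4: bank0 row1 -> MISS (open row1); precharges=2
Acc 5: bank1 row1 -> MISS (open row1); precharges=2
Acc 6: bank0 row1 -> HIT
Acc 7: bank0 row3 -> MISS (open row3); precharges=3
Acc 8: bank1 row4 -> MISS (open row4); precharges=4
Acc 9: bank0 row0 -> MISS (open row0); precharges=5
Acc 10: bank1 row2 -> MISS (open row2); precharges=6
Acc 11: bank0 row1 -> MISS (open row1); precharges=7
Acc 12: bank0 row4 -> MISS (open row4); precharges=8

Answer: M M H M M H M M M M M M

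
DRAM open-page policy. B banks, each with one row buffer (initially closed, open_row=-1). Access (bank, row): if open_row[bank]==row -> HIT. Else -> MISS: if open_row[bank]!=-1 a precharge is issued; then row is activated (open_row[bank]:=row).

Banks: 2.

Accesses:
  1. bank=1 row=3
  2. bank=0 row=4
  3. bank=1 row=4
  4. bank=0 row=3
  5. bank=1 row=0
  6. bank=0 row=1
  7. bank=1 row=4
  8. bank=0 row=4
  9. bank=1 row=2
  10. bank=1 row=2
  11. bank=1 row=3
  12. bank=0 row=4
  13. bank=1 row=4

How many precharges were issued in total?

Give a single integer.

Answer: 9

Derivation:
Acc 1: bank1 row3 -> MISS (open row3); precharges=0
Acc 2: bank0 row4 -> MISS (open row4); precharges=0
Acc 3: bank1 row4 -> MISS (open row4); precharges=1
Acc 4: bank0 row3 -> MISS (open row3); precharges=2
Acc 5: bank1 row0 -> MISS (open row0); precharges=3
Acc 6: bank0 row1 -> MISS (open row1); precharges=4
Acc 7: bank1 row4 -> MISS (open row4); precharges=5
Acc 8: bank0 row4 -> MISS (open row4); precharges=6
Acc 9: bank1 row2 -> MISS (open row2); precharges=7
Acc 10: bank1 row2 -> HIT
Acc 11: bank1 row3 -> MISS (open row3); precharges=8
Acc 12: bank0 row4 -> HIT
Acc 13: bank1 row4 -> MISS (open row4); precharges=9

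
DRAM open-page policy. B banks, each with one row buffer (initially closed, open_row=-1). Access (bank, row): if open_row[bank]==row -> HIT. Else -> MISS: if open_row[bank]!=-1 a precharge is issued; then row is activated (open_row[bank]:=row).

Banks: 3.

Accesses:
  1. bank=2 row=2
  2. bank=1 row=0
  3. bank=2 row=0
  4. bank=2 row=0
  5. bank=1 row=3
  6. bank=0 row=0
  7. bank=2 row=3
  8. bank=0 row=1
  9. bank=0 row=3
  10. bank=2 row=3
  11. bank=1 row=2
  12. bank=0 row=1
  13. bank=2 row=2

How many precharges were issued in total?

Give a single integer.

Answer: 8

Derivation:
Acc 1: bank2 row2 -> MISS (open row2); precharges=0
Acc 2: bank1 row0 -> MISS (open row0); precharges=0
Acc 3: bank2 row0 -> MISS (open row0); precharges=1
Acc 4: bank2 row0 -> HIT
Acc 5: bank1 row3 -> MISS (open row3); precharges=2
Acc 6: bank0 row0 -> MISS (open row0); precharges=2
Acc 7: bank2 row3 -> MISS (open row3); precharges=3
Acc 8: bank0 row1 -> MISS (open row1); precharges=4
Acc 9: bank0 row3 -> MISS (open row3); precharges=5
Acc 10: bank2 row3 -> HIT
Acc 11: bank1 row2 -> MISS (open row2); precharges=6
Acc 12: bank0 row1 -> MISS (open row1); precharges=7
Acc 13: bank2 row2 -> MISS (open row2); precharges=8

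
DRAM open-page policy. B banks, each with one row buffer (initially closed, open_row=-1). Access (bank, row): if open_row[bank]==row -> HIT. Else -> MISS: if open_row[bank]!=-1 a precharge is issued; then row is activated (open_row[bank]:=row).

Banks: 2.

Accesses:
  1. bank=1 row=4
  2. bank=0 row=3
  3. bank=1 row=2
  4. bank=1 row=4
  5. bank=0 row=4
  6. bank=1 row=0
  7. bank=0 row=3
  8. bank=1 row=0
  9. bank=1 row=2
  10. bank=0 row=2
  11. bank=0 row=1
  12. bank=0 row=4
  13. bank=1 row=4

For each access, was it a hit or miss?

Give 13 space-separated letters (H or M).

Answer: M M M M M M M H M M M M M

Derivation:
Acc 1: bank1 row4 -> MISS (open row4); precharges=0
Acc 2: bank0 row3 -> MISS (open row3); precharges=0
Acc 3: bank1 row2 -> MISS (open row2); precharges=1
Acc 4: bank1 row4 -> MISS (open row4); precharges=2
Acc 5: bank0 row4 -> MISS (open row4); precharges=3
Acc 6: bank1 row0 -> MISS (open row0); precharges=4
Acc 7: bank0 row3 -> MISS (open row3); precharges=5
Acc 8: bank1 row0 -> HIT
Acc 9: bank1 row2 -> MISS (open row2); precharges=6
Acc 10: bank0 row2 -> MISS (open row2); precharges=7
Acc 11: bank0 row1 -> MISS (open row1); precharges=8
Acc 12: bank0 row4 -> MISS (open row4); precharges=9
Acc 13: bank1 row4 -> MISS (open row4); precharges=10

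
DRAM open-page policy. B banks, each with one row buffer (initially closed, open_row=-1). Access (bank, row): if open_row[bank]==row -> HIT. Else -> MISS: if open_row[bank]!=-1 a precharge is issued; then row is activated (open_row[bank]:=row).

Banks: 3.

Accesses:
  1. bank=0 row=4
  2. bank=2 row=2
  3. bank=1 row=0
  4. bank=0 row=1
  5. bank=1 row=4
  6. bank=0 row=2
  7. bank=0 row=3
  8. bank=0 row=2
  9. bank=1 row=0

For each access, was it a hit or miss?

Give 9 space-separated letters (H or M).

Answer: M M M M M M M M M

Derivation:
Acc 1: bank0 row4 -> MISS (open row4); precharges=0
Acc 2: bank2 row2 -> MISS (open row2); precharges=0
Acc 3: bank1 row0 -> MISS (open row0); precharges=0
Acc 4: bank0 row1 -> MISS (open row1); precharges=1
Acc 5: bank1 row4 -> MISS (open row4); precharges=2
Acc 6: bank0 row2 -> MISS (open row2); precharges=3
Acc 7: bank0 row3 -> MISS (open row3); precharges=4
Acc 8: bank0 row2 -> MISS (open row2); precharges=5
Acc 9: bank1 row0 -> MISS (open row0); precharges=6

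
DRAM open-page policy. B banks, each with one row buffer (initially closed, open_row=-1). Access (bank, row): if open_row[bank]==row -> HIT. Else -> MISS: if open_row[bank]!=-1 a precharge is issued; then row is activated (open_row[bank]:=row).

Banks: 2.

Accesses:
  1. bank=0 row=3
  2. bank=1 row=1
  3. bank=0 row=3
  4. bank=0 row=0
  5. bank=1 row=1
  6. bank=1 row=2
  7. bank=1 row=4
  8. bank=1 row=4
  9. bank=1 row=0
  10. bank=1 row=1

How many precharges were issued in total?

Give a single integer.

Answer: 5

Derivation:
Acc 1: bank0 row3 -> MISS (open row3); precharges=0
Acc 2: bank1 row1 -> MISS (open row1); precharges=0
Acc 3: bank0 row3 -> HIT
Acc 4: bank0 row0 -> MISS (open row0); precharges=1
Acc 5: bank1 row1 -> HIT
Acc 6: bank1 row2 -> MISS (open row2); precharges=2
Acc 7: bank1 row4 -> MISS (open row4); precharges=3
Acc 8: bank1 row4 -> HIT
Acc 9: bank1 row0 -> MISS (open row0); precharges=4
Acc 10: bank1 row1 -> MISS (open row1); precharges=5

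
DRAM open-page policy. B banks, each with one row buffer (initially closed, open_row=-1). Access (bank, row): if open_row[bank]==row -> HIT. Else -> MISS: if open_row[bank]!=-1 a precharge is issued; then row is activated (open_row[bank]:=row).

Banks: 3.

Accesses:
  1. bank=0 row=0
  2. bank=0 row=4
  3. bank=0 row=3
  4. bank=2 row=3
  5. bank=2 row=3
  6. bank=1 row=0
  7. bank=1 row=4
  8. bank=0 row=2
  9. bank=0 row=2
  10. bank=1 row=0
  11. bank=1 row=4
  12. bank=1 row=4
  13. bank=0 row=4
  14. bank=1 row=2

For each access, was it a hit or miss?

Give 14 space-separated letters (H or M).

Answer: M M M M H M M M H M M H M M

Derivation:
Acc 1: bank0 row0 -> MISS (open row0); precharges=0
Acc 2: bank0 row4 -> MISS (open row4); precharges=1
Acc 3: bank0 row3 -> MISS (open row3); precharges=2
Acc 4: bank2 row3 -> MISS (open row3); precharges=2
Acc 5: bank2 row3 -> HIT
Acc 6: bank1 row0 -> MISS (open row0); precharges=2
Acc 7: bank1 row4 -> MISS (open row4); precharges=3
Acc 8: bank0 row2 -> MISS (open row2); precharges=4
Acc 9: bank0 row2 -> HIT
Acc 10: bank1 row0 -> MISS (open row0); precharges=5
Acc 11: bank1 row4 -> MISS (open row4); precharges=6
Acc 12: bank1 row4 -> HIT
Acc 13: bank0 row4 -> MISS (open row4); precharges=7
Acc 14: bank1 row2 -> MISS (open row2); precharges=8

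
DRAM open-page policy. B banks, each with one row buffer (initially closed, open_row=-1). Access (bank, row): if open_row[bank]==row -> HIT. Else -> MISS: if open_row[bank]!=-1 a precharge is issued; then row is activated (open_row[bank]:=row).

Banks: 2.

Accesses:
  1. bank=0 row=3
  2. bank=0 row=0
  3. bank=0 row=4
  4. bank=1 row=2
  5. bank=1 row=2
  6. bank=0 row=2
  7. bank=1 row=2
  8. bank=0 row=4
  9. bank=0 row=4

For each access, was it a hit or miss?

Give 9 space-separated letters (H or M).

Acc 1: bank0 row3 -> MISS (open row3); precharges=0
Acc 2: bank0 row0 -> MISS (open row0); precharges=1
Acc 3: bank0 row4 -> MISS (open row4); precharges=2
Acc 4: bank1 row2 -> MISS (open row2); precharges=2
Acc 5: bank1 row2 -> HIT
Acc 6: bank0 row2 -> MISS (open row2); precharges=3
Acc 7: bank1 row2 -> HIT
Acc 8: bank0 row4 -> MISS (open row4); precharges=4
Acc 9: bank0 row4 -> HIT

Answer: M M M M H M H M H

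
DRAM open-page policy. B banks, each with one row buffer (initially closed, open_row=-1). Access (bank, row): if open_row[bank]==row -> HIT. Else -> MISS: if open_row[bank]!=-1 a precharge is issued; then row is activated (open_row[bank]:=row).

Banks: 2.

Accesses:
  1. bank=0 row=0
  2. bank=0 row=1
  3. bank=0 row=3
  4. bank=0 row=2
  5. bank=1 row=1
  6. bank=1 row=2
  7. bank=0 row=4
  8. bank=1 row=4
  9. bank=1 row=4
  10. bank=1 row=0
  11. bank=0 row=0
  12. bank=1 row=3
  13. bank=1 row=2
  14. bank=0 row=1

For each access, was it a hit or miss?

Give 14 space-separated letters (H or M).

Answer: M M M M M M M M H M M M M M

Derivation:
Acc 1: bank0 row0 -> MISS (open row0); precharges=0
Acc 2: bank0 row1 -> MISS (open row1); precharges=1
Acc 3: bank0 row3 -> MISS (open row3); precharges=2
Acc 4: bank0 row2 -> MISS (open row2); precharges=3
Acc 5: bank1 row1 -> MISS (open row1); precharges=3
Acc 6: bank1 row2 -> MISS (open row2); precharges=4
Acc 7: bank0 row4 -> MISS (open row4); precharges=5
Acc 8: bank1 row4 -> MISS (open row4); precharges=6
Acc 9: bank1 row4 -> HIT
Acc 10: bank1 row0 -> MISS (open row0); precharges=7
Acc 11: bank0 row0 -> MISS (open row0); precharges=8
Acc 12: bank1 row3 -> MISS (open row3); precharges=9
Acc 13: bank1 row2 -> MISS (open row2); precharges=10
Acc 14: bank0 row1 -> MISS (open row1); precharges=11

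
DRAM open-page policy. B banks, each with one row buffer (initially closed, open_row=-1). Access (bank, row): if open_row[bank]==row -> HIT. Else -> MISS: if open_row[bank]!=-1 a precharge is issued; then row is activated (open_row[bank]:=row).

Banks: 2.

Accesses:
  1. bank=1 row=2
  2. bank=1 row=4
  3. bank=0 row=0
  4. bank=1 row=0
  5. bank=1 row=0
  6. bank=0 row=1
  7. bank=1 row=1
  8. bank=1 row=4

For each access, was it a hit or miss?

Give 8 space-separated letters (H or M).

Answer: M M M M H M M M

Derivation:
Acc 1: bank1 row2 -> MISS (open row2); precharges=0
Acc 2: bank1 row4 -> MISS (open row4); precharges=1
Acc 3: bank0 row0 -> MISS (open row0); precharges=1
Acc 4: bank1 row0 -> MISS (open row0); precharges=2
Acc 5: bank1 row0 -> HIT
Acc 6: bank0 row1 -> MISS (open row1); precharges=3
Acc 7: bank1 row1 -> MISS (open row1); precharges=4
Acc 8: bank1 row4 -> MISS (open row4); precharges=5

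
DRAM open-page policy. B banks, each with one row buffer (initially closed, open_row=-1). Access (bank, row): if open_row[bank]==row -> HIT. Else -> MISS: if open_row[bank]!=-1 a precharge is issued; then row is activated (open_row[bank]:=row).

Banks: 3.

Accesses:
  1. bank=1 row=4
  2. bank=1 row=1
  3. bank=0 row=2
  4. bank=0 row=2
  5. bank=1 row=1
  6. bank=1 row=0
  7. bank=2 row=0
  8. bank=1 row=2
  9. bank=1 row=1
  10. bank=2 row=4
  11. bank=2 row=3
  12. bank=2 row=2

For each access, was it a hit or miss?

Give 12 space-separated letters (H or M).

Answer: M M M H H M M M M M M M

Derivation:
Acc 1: bank1 row4 -> MISS (open row4); precharges=0
Acc 2: bank1 row1 -> MISS (open row1); precharges=1
Acc 3: bank0 row2 -> MISS (open row2); precharges=1
Acc 4: bank0 row2 -> HIT
Acc 5: bank1 row1 -> HIT
Acc 6: bank1 row0 -> MISS (open row0); precharges=2
Acc 7: bank2 row0 -> MISS (open row0); precharges=2
Acc 8: bank1 row2 -> MISS (open row2); precharges=3
Acc 9: bank1 row1 -> MISS (open row1); precharges=4
Acc 10: bank2 row4 -> MISS (open row4); precharges=5
Acc 11: bank2 row3 -> MISS (open row3); precharges=6
Acc 12: bank2 row2 -> MISS (open row2); precharges=7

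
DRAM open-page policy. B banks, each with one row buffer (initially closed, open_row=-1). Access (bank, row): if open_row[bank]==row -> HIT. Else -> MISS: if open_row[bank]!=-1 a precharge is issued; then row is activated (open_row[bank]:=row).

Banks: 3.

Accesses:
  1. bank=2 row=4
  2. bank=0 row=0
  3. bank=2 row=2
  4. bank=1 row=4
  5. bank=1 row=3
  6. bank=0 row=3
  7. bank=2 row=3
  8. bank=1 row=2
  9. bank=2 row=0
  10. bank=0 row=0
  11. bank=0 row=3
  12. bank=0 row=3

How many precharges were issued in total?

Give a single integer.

Answer: 8

Derivation:
Acc 1: bank2 row4 -> MISS (open row4); precharges=0
Acc 2: bank0 row0 -> MISS (open row0); precharges=0
Acc 3: bank2 row2 -> MISS (open row2); precharges=1
Acc 4: bank1 row4 -> MISS (open row4); precharges=1
Acc 5: bank1 row3 -> MISS (open row3); precharges=2
Acc 6: bank0 row3 -> MISS (open row3); precharges=3
Acc 7: bank2 row3 -> MISS (open row3); precharges=4
Acc 8: bank1 row2 -> MISS (open row2); precharges=5
Acc 9: bank2 row0 -> MISS (open row0); precharges=6
Acc 10: bank0 row0 -> MISS (open row0); precharges=7
Acc 11: bank0 row3 -> MISS (open row3); precharges=8
Acc 12: bank0 row3 -> HIT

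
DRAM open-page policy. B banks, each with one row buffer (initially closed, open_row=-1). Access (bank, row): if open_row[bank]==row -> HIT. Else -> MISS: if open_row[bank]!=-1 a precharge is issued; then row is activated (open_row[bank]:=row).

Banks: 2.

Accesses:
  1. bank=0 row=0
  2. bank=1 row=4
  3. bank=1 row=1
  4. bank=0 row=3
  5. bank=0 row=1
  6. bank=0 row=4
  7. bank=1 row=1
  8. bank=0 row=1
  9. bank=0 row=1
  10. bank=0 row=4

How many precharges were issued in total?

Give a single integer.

Answer: 6

Derivation:
Acc 1: bank0 row0 -> MISS (open row0); precharges=0
Acc 2: bank1 row4 -> MISS (open row4); precharges=0
Acc 3: bank1 row1 -> MISS (open row1); precharges=1
Acc 4: bank0 row3 -> MISS (open row3); precharges=2
Acc 5: bank0 row1 -> MISS (open row1); precharges=3
Acc 6: bank0 row4 -> MISS (open row4); precharges=4
Acc 7: bank1 row1 -> HIT
Acc 8: bank0 row1 -> MISS (open row1); precharges=5
Acc 9: bank0 row1 -> HIT
Acc 10: bank0 row4 -> MISS (open row4); precharges=6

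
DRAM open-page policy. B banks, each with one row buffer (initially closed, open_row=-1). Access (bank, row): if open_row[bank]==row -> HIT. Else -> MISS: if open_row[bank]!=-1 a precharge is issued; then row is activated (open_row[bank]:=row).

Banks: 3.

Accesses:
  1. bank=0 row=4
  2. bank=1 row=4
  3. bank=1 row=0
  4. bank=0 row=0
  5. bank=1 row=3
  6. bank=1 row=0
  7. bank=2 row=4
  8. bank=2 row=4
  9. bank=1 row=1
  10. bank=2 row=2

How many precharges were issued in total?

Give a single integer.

Acc 1: bank0 row4 -> MISS (open row4); precharges=0
Acc 2: bank1 row4 -> MISS (open row4); precharges=0
Acc 3: bank1 row0 -> MISS (open row0); precharges=1
Acc 4: bank0 row0 -> MISS (open row0); precharges=2
Acc 5: bank1 row3 -> MISS (open row3); precharges=3
Acc 6: bank1 row0 -> MISS (open row0); precharges=4
Acc 7: bank2 row4 -> MISS (open row4); precharges=4
Acc 8: bank2 row4 -> HIT
Acc 9: bank1 row1 -> MISS (open row1); precharges=5
Acc 10: bank2 row2 -> MISS (open row2); precharges=6

Answer: 6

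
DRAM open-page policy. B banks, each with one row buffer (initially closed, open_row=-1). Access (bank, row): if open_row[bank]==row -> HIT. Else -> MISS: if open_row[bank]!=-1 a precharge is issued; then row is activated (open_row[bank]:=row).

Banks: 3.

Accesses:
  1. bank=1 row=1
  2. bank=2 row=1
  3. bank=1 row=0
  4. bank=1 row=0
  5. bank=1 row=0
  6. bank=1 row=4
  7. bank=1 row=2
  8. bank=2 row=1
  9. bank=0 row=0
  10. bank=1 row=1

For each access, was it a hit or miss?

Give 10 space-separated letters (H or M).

Answer: M M M H H M M H M M

Derivation:
Acc 1: bank1 row1 -> MISS (open row1); precharges=0
Acc 2: bank2 row1 -> MISS (open row1); precharges=0
Acc 3: bank1 row0 -> MISS (open row0); precharges=1
Acc 4: bank1 row0 -> HIT
Acc 5: bank1 row0 -> HIT
Acc 6: bank1 row4 -> MISS (open row4); precharges=2
Acc 7: bank1 row2 -> MISS (open row2); precharges=3
Acc 8: bank2 row1 -> HIT
Acc 9: bank0 row0 -> MISS (open row0); precharges=3
Acc 10: bank1 row1 -> MISS (open row1); precharges=4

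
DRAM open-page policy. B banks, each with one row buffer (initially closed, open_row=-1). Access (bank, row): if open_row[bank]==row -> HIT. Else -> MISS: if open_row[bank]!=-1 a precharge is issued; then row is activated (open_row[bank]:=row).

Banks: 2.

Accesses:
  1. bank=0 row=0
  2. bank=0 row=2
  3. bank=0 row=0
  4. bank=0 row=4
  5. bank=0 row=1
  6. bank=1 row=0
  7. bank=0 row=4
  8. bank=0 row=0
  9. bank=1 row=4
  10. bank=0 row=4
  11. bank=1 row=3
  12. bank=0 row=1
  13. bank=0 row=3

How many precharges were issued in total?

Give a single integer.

Answer: 11

Derivation:
Acc 1: bank0 row0 -> MISS (open row0); precharges=0
Acc 2: bank0 row2 -> MISS (open row2); precharges=1
Acc 3: bank0 row0 -> MISS (open row0); precharges=2
Acc 4: bank0 row4 -> MISS (open row4); precharges=3
Acc 5: bank0 row1 -> MISS (open row1); precharges=4
Acc 6: bank1 row0 -> MISS (open row0); precharges=4
Acc 7: bank0 row4 -> MISS (open row4); precharges=5
Acc 8: bank0 row0 -> MISS (open row0); precharges=6
Acc 9: bank1 row4 -> MISS (open row4); precharges=7
Acc 10: bank0 row4 -> MISS (open row4); precharges=8
Acc 11: bank1 row3 -> MISS (open row3); precharges=9
Acc 12: bank0 row1 -> MISS (open row1); precharges=10
Acc 13: bank0 row3 -> MISS (open row3); precharges=11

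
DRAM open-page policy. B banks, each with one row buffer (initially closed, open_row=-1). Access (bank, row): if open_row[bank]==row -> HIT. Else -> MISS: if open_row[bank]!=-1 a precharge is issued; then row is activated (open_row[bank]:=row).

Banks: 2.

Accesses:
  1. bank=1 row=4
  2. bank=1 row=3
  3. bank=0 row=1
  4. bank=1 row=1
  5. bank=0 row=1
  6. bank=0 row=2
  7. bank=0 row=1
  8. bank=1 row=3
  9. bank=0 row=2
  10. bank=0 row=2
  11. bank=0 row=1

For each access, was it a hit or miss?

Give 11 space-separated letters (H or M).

Answer: M M M M H M M M M H M

Derivation:
Acc 1: bank1 row4 -> MISS (open row4); precharges=0
Acc 2: bank1 row3 -> MISS (open row3); precharges=1
Acc 3: bank0 row1 -> MISS (open row1); precharges=1
Acc 4: bank1 row1 -> MISS (open row1); precharges=2
Acc 5: bank0 row1 -> HIT
Acc 6: bank0 row2 -> MISS (open row2); precharges=3
Acc 7: bank0 row1 -> MISS (open row1); precharges=4
Acc 8: bank1 row3 -> MISS (open row3); precharges=5
Acc 9: bank0 row2 -> MISS (open row2); precharges=6
Acc 10: bank0 row2 -> HIT
Acc 11: bank0 row1 -> MISS (open row1); precharges=7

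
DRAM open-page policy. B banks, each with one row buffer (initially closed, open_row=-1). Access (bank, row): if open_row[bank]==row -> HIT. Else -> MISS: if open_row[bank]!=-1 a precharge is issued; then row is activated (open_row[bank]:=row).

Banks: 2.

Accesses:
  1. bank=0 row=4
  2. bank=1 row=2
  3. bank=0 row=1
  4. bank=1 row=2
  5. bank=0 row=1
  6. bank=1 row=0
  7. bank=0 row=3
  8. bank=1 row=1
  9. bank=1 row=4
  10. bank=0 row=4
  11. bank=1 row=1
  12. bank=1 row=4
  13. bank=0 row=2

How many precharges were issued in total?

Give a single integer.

Acc 1: bank0 row4 -> MISS (open row4); precharges=0
Acc 2: bank1 row2 -> MISS (open row2); precharges=0
Acc 3: bank0 row1 -> MISS (open row1); precharges=1
Acc 4: bank1 row2 -> HIT
Acc 5: bank0 row1 -> HIT
Acc 6: bank1 row0 -> MISS (open row0); precharges=2
Acc 7: bank0 row3 -> MISS (open row3); precharges=3
Acc 8: bank1 row1 -> MISS (open row1); precharges=4
Acc 9: bank1 row4 -> MISS (open row4); precharges=5
Acc 10: bank0 row4 -> MISS (open row4); precharges=6
Acc 11: bank1 row1 -> MISS (open row1); precharges=7
Acc 12: bank1 row4 -> MISS (open row4); precharges=8
Acc 13: bank0 row2 -> MISS (open row2); precharges=9

Answer: 9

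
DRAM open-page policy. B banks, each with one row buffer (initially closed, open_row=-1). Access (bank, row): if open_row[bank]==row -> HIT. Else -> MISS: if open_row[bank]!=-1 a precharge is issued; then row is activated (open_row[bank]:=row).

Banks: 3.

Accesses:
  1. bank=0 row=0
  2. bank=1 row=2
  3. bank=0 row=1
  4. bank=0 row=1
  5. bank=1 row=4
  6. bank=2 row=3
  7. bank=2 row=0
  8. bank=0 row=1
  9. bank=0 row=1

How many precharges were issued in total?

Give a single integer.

Acc 1: bank0 row0 -> MISS (open row0); precharges=0
Acc 2: bank1 row2 -> MISS (open row2); precharges=0
Acc 3: bank0 row1 -> MISS (open row1); precharges=1
Acc 4: bank0 row1 -> HIT
Acc 5: bank1 row4 -> MISS (open row4); precharges=2
Acc 6: bank2 row3 -> MISS (open row3); precharges=2
Acc 7: bank2 row0 -> MISS (open row0); precharges=3
Acc 8: bank0 row1 -> HIT
Acc 9: bank0 row1 -> HIT

Answer: 3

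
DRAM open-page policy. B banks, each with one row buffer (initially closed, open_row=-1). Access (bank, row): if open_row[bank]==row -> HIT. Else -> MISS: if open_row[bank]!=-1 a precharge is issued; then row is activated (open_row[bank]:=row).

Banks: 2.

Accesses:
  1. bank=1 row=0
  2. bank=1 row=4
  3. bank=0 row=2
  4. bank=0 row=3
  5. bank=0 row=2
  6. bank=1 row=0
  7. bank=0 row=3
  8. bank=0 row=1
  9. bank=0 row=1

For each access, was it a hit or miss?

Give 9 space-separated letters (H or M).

Acc 1: bank1 row0 -> MISS (open row0); precharges=0
Acc 2: bank1 row4 -> MISS (open row4); precharges=1
Acc 3: bank0 row2 -> MISS (open row2); precharges=1
Acc 4: bank0 row3 -> MISS (open row3); precharges=2
Acc 5: bank0 row2 -> MISS (open row2); precharges=3
Acc 6: bank1 row0 -> MISS (open row0); precharges=4
Acc 7: bank0 row3 -> MISS (open row3); precharges=5
Acc 8: bank0 row1 -> MISS (open row1); precharges=6
Acc 9: bank0 row1 -> HIT

Answer: M M M M M M M M H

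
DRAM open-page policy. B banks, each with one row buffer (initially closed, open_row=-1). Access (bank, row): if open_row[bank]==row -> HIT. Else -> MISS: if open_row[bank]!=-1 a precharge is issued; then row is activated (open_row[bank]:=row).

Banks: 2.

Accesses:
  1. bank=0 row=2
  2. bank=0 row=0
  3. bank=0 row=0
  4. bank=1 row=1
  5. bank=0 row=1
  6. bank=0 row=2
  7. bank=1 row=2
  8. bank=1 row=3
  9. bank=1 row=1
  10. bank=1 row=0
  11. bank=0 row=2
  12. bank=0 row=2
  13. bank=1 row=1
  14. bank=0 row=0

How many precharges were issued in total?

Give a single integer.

Acc 1: bank0 row2 -> MISS (open row2); precharges=0
Acc 2: bank0 row0 -> MISS (open row0); precharges=1
Acc 3: bank0 row0 -> HIT
Acc 4: bank1 row1 -> MISS (open row1); precharges=1
Acc 5: bank0 row1 -> MISS (open row1); precharges=2
Acc 6: bank0 row2 -> MISS (open row2); precharges=3
Acc 7: bank1 row2 -> MISS (open row2); precharges=4
Acc 8: bank1 row3 -> MISS (open row3); precharges=5
Acc 9: bank1 row1 -> MISS (open row1); precharges=6
Acc 10: bank1 row0 -> MISS (open row0); precharges=7
Acc 11: bank0 row2 -> HIT
Acc 12: bank0 row2 -> HIT
Acc 13: bank1 row1 -> MISS (open row1); precharges=8
Acc 14: bank0 row0 -> MISS (open row0); precharges=9

Answer: 9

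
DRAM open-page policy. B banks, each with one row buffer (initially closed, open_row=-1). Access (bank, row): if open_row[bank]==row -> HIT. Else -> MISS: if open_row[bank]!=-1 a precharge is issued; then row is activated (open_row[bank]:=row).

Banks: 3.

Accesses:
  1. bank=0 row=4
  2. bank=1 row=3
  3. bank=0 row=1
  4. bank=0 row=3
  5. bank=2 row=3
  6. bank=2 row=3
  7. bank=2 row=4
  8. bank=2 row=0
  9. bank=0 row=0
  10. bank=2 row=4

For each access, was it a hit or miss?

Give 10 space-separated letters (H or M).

Acc 1: bank0 row4 -> MISS (open row4); precharges=0
Acc 2: bank1 row3 -> MISS (open row3); precharges=0
Acc 3: bank0 row1 -> MISS (open row1); precharges=1
Acc 4: bank0 row3 -> MISS (open row3); precharges=2
Acc 5: bank2 row3 -> MISS (open row3); precharges=2
Acc 6: bank2 row3 -> HIT
Acc 7: bank2 row4 -> MISS (open row4); precharges=3
Acc 8: bank2 row0 -> MISS (open row0); precharges=4
Acc 9: bank0 row0 -> MISS (open row0); precharges=5
Acc 10: bank2 row4 -> MISS (open row4); precharges=6

Answer: M M M M M H M M M M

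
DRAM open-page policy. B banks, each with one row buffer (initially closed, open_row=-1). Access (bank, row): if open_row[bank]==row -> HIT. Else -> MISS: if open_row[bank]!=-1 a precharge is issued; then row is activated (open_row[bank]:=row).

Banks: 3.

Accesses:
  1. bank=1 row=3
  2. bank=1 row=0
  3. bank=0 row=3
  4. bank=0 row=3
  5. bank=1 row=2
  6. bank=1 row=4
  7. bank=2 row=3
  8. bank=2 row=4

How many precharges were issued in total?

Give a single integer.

Answer: 4

Derivation:
Acc 1: bank1 row3 -> MISS (open row3); precharges=0
Acc 2: bank1 row0 -> MISS (open row0); precharges=1
Acc 3: bank0 row3 -> MISS (open row3); precharges=1
Acc 4: bank0 row3 -> HIT
Acc 5: bank1 row2 -> MISS (open row2); precharges=2
Acc 6: bank1 row4 -> MISS (open row4); precharges=3
Acc 7: bank2 row3 -> MISS (open row3); precharges=3
Acc 8: bank2 row4 -> MISS (open row4); precharges=4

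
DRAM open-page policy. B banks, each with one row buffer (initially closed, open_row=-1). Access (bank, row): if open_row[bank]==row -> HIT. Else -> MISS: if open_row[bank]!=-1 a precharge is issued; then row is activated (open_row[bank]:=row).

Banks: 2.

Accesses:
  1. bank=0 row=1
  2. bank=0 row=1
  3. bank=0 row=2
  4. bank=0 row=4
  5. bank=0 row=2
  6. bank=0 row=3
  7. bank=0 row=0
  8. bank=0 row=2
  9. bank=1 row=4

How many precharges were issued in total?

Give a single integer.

Answer: 6

Derivation:
Acc 1: bank0 row1 -> MISS (open row1); precharges=0
Acc 2: bank0 row1 -> HIT
Acc 3: bank0 row2 -> MISS (open row2); precharges=1
Acc 4: bank0 row4 -> MISS (open row4); precharges=2
Acc 5: bank0 row2 -> MISS (open row2); precharges=3
Acc 6: bank0 row3 -> MISS (open row3); precharges=4
Acc 7: bank0 row0 -> MISS (open row0); precharges=5
Acc 8: bank0 row2 -> MISS (open row2); precharges=6
Acc 9: bank1 row4 -> MISS (open row4); precharges=6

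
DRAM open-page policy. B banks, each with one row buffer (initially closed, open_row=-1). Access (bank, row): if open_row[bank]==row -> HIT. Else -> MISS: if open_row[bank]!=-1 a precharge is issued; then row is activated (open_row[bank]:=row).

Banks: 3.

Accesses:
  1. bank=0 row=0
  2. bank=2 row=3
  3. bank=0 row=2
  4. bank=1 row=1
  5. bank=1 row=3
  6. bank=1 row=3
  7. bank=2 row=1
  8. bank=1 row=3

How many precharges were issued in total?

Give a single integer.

Acc 1: bank0 row0 -> MISS (open row0); precharges=0
Acc 2: bank2 row3 -> MISS (open row3); precharges=0
Acc 3: bank0 row2 -> MISS (open row2); precharges=1
Acc 4: bank1 row1 -> MISS (open row1); precharges=1
Acc 5: bank1 row3 -> MISS (open row3); precharges=2
Acc 6: bank1 row3 -> HIT
Acc 7: bank2 row1 -> MISS (open row1); precharges=3
Acc 8: bank1 row3 -> HIT

Answer: 3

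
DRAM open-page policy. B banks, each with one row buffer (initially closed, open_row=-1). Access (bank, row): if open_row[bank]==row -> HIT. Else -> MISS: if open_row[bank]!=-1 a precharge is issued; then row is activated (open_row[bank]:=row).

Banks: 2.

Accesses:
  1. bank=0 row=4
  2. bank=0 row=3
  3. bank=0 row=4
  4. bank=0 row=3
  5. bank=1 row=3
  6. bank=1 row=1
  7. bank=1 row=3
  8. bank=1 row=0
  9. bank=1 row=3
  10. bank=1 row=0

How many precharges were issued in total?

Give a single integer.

Answer: 8

Derivation:
Acc 1: bank0 row4 -> MISS (open row4); precharges=0
Acc 2: bank0 row3 -> MISS (open row3); precharges=1
Acc 3: bank0 row4 -> MISS (open row4); precharges=2
Acc 4: bank0 row3 -> MISS (open row3); precharges=3
Acc 5: bank1 row3 -> MISS (open row3); precharges=3
Acc 6: bank1 row1 -> MISS (open row1); precharges=4
Acc 7: bank1 row3 -> MISS (open row3); precharges=5
Acc 8: bank1 row0 -> MISS (open row0); precharges=6
Acc 9: bank1 row3 -> MISS (open row3); precharges=7
Acc 10: bank1 row0 -> MISS (open row0); precharges=8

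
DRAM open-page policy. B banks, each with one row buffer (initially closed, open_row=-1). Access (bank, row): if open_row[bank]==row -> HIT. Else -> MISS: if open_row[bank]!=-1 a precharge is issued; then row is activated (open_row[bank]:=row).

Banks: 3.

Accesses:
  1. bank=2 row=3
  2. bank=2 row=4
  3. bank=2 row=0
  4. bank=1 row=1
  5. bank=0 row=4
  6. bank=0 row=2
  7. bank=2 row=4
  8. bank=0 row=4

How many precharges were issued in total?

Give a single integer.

Answer: 5

Derivation:
Acc 1: bank2 row3 -> MISS (open row3); precharges=0
Acc 2: bank2 row4 -> MISS (open row4); precharges=1
Acc 3: bank2 row0 -> MISS (open row0); precharges=2
Acc 4: bank1 row1 -> MISS (open row1); precharges=2
Acc 5: bank0 row4 -> MISS (open row4); precharges=2
Acc 6: bank0 row2 -> MISS (open row2); precharges=3
Acc 7: bank2 row4 -> MISS (open row4); precharges=4
Acc 8: bank0 row4 -> MISS (open row4); precharges=5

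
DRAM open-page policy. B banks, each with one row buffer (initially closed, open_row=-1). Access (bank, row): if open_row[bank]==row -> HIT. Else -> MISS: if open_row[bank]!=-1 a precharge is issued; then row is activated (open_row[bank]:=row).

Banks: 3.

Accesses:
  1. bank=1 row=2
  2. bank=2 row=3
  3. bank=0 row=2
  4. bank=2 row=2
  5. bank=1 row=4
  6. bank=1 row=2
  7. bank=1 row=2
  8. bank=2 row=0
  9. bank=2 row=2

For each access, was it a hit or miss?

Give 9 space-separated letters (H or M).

Acc 1: bank1 row2 -> MISS (open row2); precharges=0
Acc 2: bank2 row3 -> MISS (open row3); precharges=0
Acc 3: bank0 row2 -> MISS (open row2); precharges=0
Acc 4: bank2 row2 -> MISS (open row2); precharges=1
Acc 5: bank1 row4 -> MISS (open row4); precharges=2
Acc 6: bank1 row2 -> MISS (open row2); precharges=3
Acc 7: bank1 row2 -> HIT
Acc 8: bank2 row0 -> MISS (open row0); precharges=4
Acc 9: bank2 row2 -> MISS (open row2); precharges=5

Answer: M M M M M M H M M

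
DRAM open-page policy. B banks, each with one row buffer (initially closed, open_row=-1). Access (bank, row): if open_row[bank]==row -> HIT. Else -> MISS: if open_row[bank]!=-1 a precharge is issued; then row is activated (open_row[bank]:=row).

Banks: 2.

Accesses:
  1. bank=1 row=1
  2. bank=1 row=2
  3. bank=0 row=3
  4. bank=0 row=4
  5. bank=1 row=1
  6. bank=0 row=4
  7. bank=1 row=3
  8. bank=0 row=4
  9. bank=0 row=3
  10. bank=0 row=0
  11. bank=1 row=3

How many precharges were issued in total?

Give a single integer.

Answer: 6

Derivation:
Acc 1: bank1 row1 -> MISS (open row1); precharges=0
Acc 2: bank1 row2 -> MISS (open row2); precharges=1
Acc 3: bank0 row3 -> MISS (open row3); precharges=1
Acc 4: bank0 row4 -> MISS (open row4); precharges=2
Acc 5: bank1 row1 -> MISS (open row1); precharges=3
Acc 6: bank0 row4 -> HIT
Acc 7: bank1 row3 -> MISS (open row3); precharges=4
Acc 8: bank0 row4 -> HIT
Acc 9: bank0 row3 -> MISS (open row3); precharges=5
Acc 10: bank0 row0 -> MISS (open row0); precharges=6
Acc 11: bank1 row3 -> HIT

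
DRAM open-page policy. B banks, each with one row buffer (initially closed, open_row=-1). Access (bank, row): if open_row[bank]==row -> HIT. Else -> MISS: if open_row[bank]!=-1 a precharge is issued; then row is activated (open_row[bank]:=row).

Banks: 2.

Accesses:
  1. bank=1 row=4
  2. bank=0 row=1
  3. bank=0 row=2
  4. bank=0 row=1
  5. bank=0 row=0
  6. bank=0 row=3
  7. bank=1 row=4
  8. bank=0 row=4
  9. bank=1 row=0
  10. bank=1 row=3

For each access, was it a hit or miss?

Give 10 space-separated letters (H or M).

Answer: M M M M M M H M M M

Derivation:
Acc 1: bank1 row4 -> MISS (open row4); precharges=0
Acc 2: bank0 row1 -> MISS (open row1); precharges=0
Acc 3: bank0 row2 -> MISS (open row2); precharges=1
Acc 4: bank0 row1 -> MISS (open row1); precharges=2
Acc 5: bank0 row0 -> MISS (open row0); precharges=3
Acc 6: bank0 row3 -> MISS (open row3); precharges=4
Acc 7: bank1 row4 -> HIT
Acc 8: bank0 row4 -> MISS (open row4); precharges=5
Acc 9: bank1 row0 -> MISS (open row0); precharges=6
Acc 10: bank1 row3 -> MISS (open row3); precharges=7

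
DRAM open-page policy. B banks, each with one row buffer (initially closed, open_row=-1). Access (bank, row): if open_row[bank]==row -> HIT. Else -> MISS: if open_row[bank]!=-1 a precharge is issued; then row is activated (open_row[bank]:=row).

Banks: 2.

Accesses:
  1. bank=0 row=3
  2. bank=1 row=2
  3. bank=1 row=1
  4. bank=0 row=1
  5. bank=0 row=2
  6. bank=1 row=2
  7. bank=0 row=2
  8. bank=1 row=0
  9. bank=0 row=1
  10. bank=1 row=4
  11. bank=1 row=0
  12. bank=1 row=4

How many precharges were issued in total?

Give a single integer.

Acc 1: bank0 row3 -> MISS (open row3); precharges=0
Acc 2: bank1 row2 -> MISS (open row2); precharges=0
Acc 3: bank1 row1 -> MISS (open row1); precharges=1
Acc 4: bank0 row1 -> MISS (open row1); precharges=2
Acc 5: bank0 row2 -> MISS (open row2); precharges=3
Acc 6: bank1 row2 -> MISS (open row2); precharges=4
Acc 7: bank0 row2 -> HIT
Acc 8: bank1 row0 -> MISS (open row0); precharges=5
Acc 9: bank0 row1 -> MISS (open row1); precharges=6
Acc 10: bank1 row4 -> MISS (open row4); precharges=7
Acc 11: bank1 row0 -> MISS (open row0); precharges=8
Acc 12: bank1 row4 -> MISS (open row4); precharges=9

Answer: 9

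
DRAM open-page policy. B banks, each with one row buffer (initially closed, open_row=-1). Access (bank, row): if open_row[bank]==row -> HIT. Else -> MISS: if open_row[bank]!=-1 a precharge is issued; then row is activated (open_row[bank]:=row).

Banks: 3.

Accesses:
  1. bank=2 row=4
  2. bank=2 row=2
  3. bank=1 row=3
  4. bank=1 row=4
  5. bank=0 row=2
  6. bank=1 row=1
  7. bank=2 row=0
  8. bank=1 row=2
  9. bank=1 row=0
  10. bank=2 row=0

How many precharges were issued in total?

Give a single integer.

Acc 1: bank2 row4 -> MISS (open row4); precharges=0
Acc 2: bank2 row2 -> MISS (open row2); precharges=1
Acc 3: bank1 row3 -> MISS (open row3); precharges=1
Acc 4: bank1 row4 -> MISS (open row4); precharges=2
Acc 5: bank0 row2 -> MISS (open row2); precharges=2
Acc 6: bank1 row1 -> MISS (open row1); precharges=3
Acc 7: bank2 row0 -> MISS (open row0); precharges=4
Acc 8: bank1 row2 -> MISS (open row2); precharges=5
Acc 9: bank1 row0 -> MISS (open row0); precharges=6
Acc 10: bank2 row0 -> HIT

Answer: 6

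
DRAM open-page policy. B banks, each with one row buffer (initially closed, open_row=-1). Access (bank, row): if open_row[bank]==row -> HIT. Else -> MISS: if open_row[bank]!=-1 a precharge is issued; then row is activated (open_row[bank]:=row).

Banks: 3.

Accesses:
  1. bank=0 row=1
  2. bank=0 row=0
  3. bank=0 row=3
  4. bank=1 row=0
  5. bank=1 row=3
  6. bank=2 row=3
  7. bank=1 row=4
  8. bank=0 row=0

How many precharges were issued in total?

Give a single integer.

Answer: 5

Derivation:
Acc 1: bank0 row1 -> MISS (open row1); precharges=0
Acc 2: bank0 row0 -> MISS (open row0); precharges=1
Acc 3: bank0 row3 -> MISS (open row3); precharges=2
Acc 4: bank1 row0 -> MISS (open row0); precharges=2
Acc 5: bank1 row3 -> MISS (open row3); precharges=3
Acc 6: bank2 row3 -> MISS (open row3); precharges=3
Acc 7: bank1 row4 -> MISS (open row4); precharges=4
Acc 8: bank0 row0 -> MISS (open row0); precharges=5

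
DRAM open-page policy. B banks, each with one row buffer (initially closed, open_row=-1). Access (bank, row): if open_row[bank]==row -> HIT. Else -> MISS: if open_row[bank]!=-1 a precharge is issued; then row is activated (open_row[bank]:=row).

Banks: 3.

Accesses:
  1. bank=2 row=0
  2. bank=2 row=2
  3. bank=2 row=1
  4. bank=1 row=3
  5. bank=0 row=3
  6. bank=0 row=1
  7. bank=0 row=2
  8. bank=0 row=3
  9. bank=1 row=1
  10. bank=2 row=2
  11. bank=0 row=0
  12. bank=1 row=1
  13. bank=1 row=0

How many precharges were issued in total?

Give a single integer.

Answer: 9

Derivation:
Acc 1: bank2 row0 -> MISS (open row0); precharges=0
Acc 2: bank2 row2 -> MISS (open row2); precharges=1
Acc 3: bank2 row1 -> MISS (open row1); precharges=2
Acc 4: bank1 row3 -> MISS (open row3); precharges=2
Acc 5: bank0 row3 -> MISS (open row3); precharges=2
Acc 6: bank0 row1 -> MISS (open row1); precharges=3
Acc 7: bank0 row2 -> MISS (open row2); precharges=4
Acc 8: bank0 row3 -> MISS (open row3); precharges=5
Acc 9: bank1 row1 -> MISS (open row1); precharges=6
Acc 10: bank2 row2 -> MISS (open row2); precharges=7
Acc 11: bank0 row0 -> MISS (open row0); precharges=8
Acc 12: bank1 row1 -> HIT
Acc 13: bank1 row0 -> MISS (open row0); precharges=9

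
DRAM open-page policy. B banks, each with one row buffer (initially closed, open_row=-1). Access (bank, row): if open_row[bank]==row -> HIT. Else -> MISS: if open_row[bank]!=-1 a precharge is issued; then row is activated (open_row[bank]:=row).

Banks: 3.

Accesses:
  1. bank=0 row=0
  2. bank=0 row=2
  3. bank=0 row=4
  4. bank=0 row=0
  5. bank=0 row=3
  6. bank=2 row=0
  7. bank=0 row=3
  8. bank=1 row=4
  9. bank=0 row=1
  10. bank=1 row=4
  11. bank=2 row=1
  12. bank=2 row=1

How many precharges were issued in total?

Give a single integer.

Answer: 6

Derivation:
Acc 1: bank0 row0 -> MISS (open row0); precharges=0
Acc 2: bank0 row2 -> MISS (open row2); precharges=1
Acc 3: bank0 row4 -> MISS (open row4); precharges=2
Acc 4: bank0 row0 -> MISS (open row0); precharges=3
Acc 5: bank0 row3 -> MISS (open row3); precharges=4
Acc 6: bank2 row0 -> MISS (open row0); precharges=4
Acc 7: bank0 row3 -> HIT
Acc 8: bank1 row4 -> MISS (open row4); precharges=4
Acc 9: bank0 row1 -> MISS (open row1); precharges=5
Acc 10: bank1 row4 -> HIT
Acc 11: bank2 row1 -> MISS (open row1); precharges=6
Acc 12: bank2 row1 -> HIT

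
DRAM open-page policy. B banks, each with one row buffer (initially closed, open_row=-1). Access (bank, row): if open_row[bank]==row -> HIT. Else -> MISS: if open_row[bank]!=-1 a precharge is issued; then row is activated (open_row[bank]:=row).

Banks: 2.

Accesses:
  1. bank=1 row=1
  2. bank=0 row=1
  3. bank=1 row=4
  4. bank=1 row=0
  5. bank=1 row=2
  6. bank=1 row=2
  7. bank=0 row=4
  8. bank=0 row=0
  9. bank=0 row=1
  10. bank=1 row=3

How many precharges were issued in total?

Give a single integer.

Acc 1: bank1 row1 -> MISS (open row1); precharges=0
Acc 2: bank0 row1 -> MISS (open row1); precharges=0
Acc 3: bank1 row4 -> MISS (open row4); precharges=1
Acc 4: bank1 row0 -> MISS (open row0); precharges=2
Acc 5: bank1 row2 -> MISS (open row2); precharges=3
Acc 6: bank1 row2 -> HIT
Acc 7: bank0 row4 -> MISS (open row4); precharges=4
Acc 8: bank0 row0 -> MISS (open row0); precharges=5
Acc 9: bank0 row1 -> MISS (open row1); precharges=6
Acc 10: bank1 row3 -> MISS (open row3); precharges=7

Answer: 7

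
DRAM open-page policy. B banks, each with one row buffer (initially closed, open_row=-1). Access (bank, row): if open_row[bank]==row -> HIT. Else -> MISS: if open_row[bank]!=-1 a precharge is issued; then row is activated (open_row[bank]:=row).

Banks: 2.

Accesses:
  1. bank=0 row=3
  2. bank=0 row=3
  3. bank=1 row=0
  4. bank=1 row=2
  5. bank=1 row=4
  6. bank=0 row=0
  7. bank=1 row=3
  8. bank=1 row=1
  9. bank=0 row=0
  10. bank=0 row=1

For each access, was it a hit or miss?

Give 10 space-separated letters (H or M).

Acc 1: bank0 row3 -> MISS (open row3); precharges=0
Acc 2: bank0 row3 -> HIT
Acc 3: bank1 row0 -> MISS (open row0); precharges=0
Acc 4: bank1 row2 -> MISS (open row2); precharges=1
Acc 5: bank1 row4 -> MISS (open row4); precharges=2
Acc 6: bank0 row0 -> MISS (open row0); precharges=3
Acc 7: bank1 row3 -> MISS (open row3); precharges=4
Acc 8: bank1 row1 -> MISS (open row1); precharges=5
Acc 9: bank0 row0 -> HIT
Acc 10: bank0 row1 -> MISS (open row1); precharges=6

Answer: M H M M M M M M H M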